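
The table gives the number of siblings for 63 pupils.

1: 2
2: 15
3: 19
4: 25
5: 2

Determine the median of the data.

Cumulative frequencies: 2, 17, 36, 61, 63
n = 63, so the median is the value in position (n+1)/2 = 32.
Position 32 falls at value 3.

3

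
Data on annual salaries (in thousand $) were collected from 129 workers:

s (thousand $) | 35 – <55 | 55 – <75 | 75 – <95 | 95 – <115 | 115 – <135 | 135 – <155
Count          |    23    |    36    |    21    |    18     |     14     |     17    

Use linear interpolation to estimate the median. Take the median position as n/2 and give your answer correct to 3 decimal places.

80.238

Cumulative frequencies: 23, 59, 80, 98, 112, 129
n = 129; position = n/2 = 64.5.
This falls in the class 75 – <95: L = 75, F = 59, f = 21, h = 20.
Median ≈ 75 + ((64.5 − 59) / 21) × 20 = 80.2381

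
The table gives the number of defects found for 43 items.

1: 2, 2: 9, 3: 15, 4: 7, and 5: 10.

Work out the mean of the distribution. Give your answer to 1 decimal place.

3.3

Values: 1, 2, 3, 4, 5
Σfx = 2×1 + 9×2 + 15×3 + 7×4 + 10×5 = 143
n = Σf = 43
Mean = 143 / 43 = 3.3256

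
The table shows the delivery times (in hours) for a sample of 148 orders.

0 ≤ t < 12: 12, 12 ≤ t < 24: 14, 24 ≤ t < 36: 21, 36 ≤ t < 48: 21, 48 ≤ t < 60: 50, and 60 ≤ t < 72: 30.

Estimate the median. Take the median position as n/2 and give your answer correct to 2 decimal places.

49.44

Cumulative frequencies: 12, 26, 47, 68, 118, 148
n = 148; position = n/2 = 74.
This falls in the class 48 ≤ t < 60: L = 48, F = 68, f = 50, h = 12.
Median ≈ 48 + ((74 − 68) / 50) × 12 = 49.4400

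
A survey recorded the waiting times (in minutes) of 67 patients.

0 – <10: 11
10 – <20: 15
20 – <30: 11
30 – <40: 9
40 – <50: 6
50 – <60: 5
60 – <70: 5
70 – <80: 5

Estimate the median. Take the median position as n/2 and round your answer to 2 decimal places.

Cumulative frequencies: 11, 26, 37, 46, 52, 57, 62, 67
n = 67; position = n/2 = 33.5.
This falls in the class 20 – <30: L = 20, F = 26, f = 11, h = 10.
Median ≈ 20 + ((33.5 − 26) / 11) × 10 = 26.8182

26.82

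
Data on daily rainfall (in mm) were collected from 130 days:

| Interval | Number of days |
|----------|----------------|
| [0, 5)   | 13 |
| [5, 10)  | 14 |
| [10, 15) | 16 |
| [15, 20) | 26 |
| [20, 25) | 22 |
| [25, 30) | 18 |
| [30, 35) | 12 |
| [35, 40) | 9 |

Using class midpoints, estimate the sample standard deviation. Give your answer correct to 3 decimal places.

Midpoints: 2.5, 7.5, 12.5, 17.5, 22.5, 27.5, 32.5, 37.5
n = 130, Σfm = 2510, mean = 19.3077
Σfm² = 61412.5
Σf(m − x̄)² = Σfm² − (Σfm)²/n = 61412.5 − 2510²/130 = 12950.1923
Sample variance = 12950.1923 / 129 = 100.3891
Standard deviation = √100.3891 = 10.0194

10.019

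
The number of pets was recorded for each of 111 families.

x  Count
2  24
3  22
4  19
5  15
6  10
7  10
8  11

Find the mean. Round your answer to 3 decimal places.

Values: 2, 3, 4, 5, 6, 7, 8
Σfx = 24×2 + 22×3 + 19×4 + 15×5 + 10×6 + 10×7 + 11×8 = 483
n = Σf = 111
Mean = 483 / 111 = 4.3514

4.351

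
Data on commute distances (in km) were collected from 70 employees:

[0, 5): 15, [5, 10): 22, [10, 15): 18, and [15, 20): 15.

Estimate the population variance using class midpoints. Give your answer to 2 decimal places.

Midpoints: 2.5, 7.5, 12.5, 17.5
n = 70, Σfm = 690, mean = 9.8571
Σfm² = 8737.5
Σf(m − x̄)² = Σfm² − (Σfm)²/n = 8737.5 − 690²/70 = 1936.0714
Population variance = 1936.0714 / 70 = 27.6582

27.66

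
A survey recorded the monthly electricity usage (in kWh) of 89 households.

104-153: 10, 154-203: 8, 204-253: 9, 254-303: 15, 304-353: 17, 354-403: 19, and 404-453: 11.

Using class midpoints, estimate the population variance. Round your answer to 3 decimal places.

Midpoints: 128.5, 178.5, 228.5, 278.5, 328.5, 378.5, 428.5
n = 89, Σfm = 26436.5, mean = 297.0393
Σfm² = 8629590.25
Σf(m − x̄)² = Σfm² − (Σfm)²/n = 8629590.25 − 26436.5²/89 = 776910.1124
Population variance = 776910.1124 / 89 = 8729.3271

8729.327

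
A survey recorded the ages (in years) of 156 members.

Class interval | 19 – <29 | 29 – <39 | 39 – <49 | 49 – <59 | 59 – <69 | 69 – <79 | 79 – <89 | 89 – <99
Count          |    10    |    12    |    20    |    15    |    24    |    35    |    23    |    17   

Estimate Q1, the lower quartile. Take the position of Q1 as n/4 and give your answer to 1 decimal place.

Cumulative frequencies: 10, 22, 42, 57, 81, 116, 139, 156
n = 156; position = n/4 = 39.
This falls in the class 39 – <49: L = 39, F = 22, f = 20, h = 10.
Lower quartile ≈ 39 + ((39 − 22) / 20) × 10 = 47.5000

47.5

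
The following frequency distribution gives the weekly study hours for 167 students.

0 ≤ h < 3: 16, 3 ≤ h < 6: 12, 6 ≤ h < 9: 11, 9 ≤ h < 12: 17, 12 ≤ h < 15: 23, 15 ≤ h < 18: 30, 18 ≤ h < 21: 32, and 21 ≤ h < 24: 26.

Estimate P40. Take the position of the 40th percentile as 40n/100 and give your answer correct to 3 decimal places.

13.409

Cumulative frequencies: 16, 28, 39, 56, 79, 109, 141, 167
n = 167; position = 40n/100 = 66.8.
This falls in the class 12 ≤ h < 15: L = 12, F = 56, f = 23, h = 3.
40th percentile ≈ 12 + ((66.8 − 56) / 23) × 3 = 13.4087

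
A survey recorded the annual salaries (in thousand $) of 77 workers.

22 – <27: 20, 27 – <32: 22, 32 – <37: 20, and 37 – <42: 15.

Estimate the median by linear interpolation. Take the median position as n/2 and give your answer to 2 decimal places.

Cumulative frequencies: 20, 42, 62, 77
n = 77; position = n/2 = 38.5.
This falls in the class 27 – <32: L = 27, F = 20, f = 22, h = 5.
Median ≈ 27 + ((38.5 − 20) / 22) × 5 = 31.2045

31.20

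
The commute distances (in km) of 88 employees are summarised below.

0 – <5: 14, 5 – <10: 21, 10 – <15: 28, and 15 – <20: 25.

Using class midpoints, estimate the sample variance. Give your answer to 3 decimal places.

27.429

Midpoints: 2.5, 7.5, 12.5, 17.5
n = 88, Σfm = 980, mean = 11.1364
Σfm² = 13300
Σf(m − x̄)² = Σfm² − (Σfm)²/n = 13300 − 980²/88 = 2386.3636
Sample variance = 2386.3636 / 87 = 27.4295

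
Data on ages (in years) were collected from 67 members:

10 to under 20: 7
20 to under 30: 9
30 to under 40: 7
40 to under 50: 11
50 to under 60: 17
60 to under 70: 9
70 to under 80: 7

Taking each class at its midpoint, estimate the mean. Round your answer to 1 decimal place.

46.5

Midpoints: 15, 25, 35, 45, 55, 65, 75
Σfm = 7×15 + 9×25 + 7×35 + 11×45 + 17×55 + 9×65 + 7×75 = 3115
n = Σf = 67
Mean = 3115 / 67 = 46.4925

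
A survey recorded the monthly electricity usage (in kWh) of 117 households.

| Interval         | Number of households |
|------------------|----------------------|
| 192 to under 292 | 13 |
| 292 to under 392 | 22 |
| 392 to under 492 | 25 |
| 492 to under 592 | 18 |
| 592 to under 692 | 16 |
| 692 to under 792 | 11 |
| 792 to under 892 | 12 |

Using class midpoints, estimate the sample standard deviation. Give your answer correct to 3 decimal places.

182.917

Midpoints: 242, 342, 442, 542, 642, 742, 842
n = 117, Σfm = 60014, mean = 512.9402
Σfm² = 34664788
Σf(m − x̄)² = Σfm² − (Σfm)²/n = 34664788 − 60014²/117 = 3881196.5812
Sample variance = 3881196.5812 / 116 = 33458.5912
Standard deviation = √33458.5912 = 182.9169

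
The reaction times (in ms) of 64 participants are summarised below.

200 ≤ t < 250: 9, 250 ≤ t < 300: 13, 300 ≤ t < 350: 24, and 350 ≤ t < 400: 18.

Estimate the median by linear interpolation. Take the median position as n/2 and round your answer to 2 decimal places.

Cumulative frequencies: 9, 22, 46, 64
n = 64; position = n/2 = 32.
This falls in the class 300 ≤ t < 350: L = 300, F = 22, f = 24, h = 50.
Median ≈ 300 + ((32 − 22) / 24) × 50 = 320.8333

320.83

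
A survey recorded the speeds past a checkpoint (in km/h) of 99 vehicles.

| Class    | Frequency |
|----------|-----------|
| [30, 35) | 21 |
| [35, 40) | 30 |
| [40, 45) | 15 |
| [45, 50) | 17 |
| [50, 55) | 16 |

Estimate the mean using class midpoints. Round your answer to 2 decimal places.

41.34

Midpoints: 32.5, 37.5, 42.5, 47.5, 52.5
Σfm = 21×32.5 + 30×37.5 + 15×42.5 + 17×47.5 + 16×52.5 = 4092.5
n = Σf = 99
Mean = 4092.5 / 99 = 41.3384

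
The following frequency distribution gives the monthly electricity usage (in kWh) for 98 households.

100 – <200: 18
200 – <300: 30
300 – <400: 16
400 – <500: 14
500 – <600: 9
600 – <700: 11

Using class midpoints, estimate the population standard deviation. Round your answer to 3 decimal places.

Midpoints: 150, 250, 350, 450, 550, 650
n = 98, Σfm = 34200, mean = 348.9796
Σfm² = 14445000
Σf(m − x̄)² = Σfm² − (Σfm)²/n = 14445000 − 34200²/98 = 2509897.9592
Population variance = 2509897.9592 / 98 = 25611.2037
Standard deviation = √25611.2037 = 160.0350

160.035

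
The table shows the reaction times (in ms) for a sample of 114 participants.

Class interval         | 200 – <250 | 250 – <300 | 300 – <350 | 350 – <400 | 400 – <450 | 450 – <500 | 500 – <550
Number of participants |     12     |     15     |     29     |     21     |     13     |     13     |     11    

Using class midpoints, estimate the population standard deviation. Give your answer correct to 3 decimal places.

88.402

Midpoints: 225, 275, 325, 375, 425, 475, 525
n = 114, Σfm = 41600, mean = 364.9123
Σfm² = 16071250
Σf(m − x̄)² = Σfm² − (Σfm)²/n = 16071250 − 41600²/114 = 890899.1228
Population variance = 890899.1228 / 114 = 7814.9046
Standard deviation = √7814.9046 = 88.4019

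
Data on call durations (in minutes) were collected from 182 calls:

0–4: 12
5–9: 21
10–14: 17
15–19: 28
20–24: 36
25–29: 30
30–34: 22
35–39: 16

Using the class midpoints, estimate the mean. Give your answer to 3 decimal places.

20.599

Midpoints: 2, 7, 12, 17, 22, 27, 32, 37
Σfm = 12×2 + 21×7 + 17×12 + 28×17 + 36×22 + 30×27 + 22×32 + 16×37 = 3749
n = Σf = 182
Mean = 3749 / 182 = 20.5989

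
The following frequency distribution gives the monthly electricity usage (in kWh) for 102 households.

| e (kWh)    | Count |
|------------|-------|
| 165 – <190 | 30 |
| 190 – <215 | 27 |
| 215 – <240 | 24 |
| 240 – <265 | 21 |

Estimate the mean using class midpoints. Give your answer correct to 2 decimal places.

Midpoints: 177.5, 202.5, 227.5, 252.5
Σfm = 30×177.5 + 27×202.5 + 24×227.5 + 21×252.5 = 21555
n = Σf = 102
Mean = 21555 / 102 = 211.3235

211.32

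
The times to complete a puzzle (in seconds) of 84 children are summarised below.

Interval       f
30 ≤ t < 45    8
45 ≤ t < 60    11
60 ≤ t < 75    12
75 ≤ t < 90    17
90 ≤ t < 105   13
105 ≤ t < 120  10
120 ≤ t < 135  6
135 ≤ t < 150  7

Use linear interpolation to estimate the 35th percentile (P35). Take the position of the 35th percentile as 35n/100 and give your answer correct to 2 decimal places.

Cumulative frequencies: 8, 19, 31, 48, 61, 71, 77, 84
n = 84; position = 35n/100 = 29.4.
This falls in the class 60 ≤ t < 75: L = 60, F = 19, f = 12, h = 15.
35th percentile ≈ 60 + ((29.4 − 19) / 12) × 15 = 73.0000

73.00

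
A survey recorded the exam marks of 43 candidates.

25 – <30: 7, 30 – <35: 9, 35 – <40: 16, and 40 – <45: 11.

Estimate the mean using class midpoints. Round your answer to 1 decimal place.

36.1

Midpoints: 27.5, 32.5, 37.5, 42.5
Σfm = 7×27.5 + 9×32.5 + 16×37.5 + 11×42.5 = 1552.5
n = Σf = 43
Mean = 1552.5 / 43 = 36.1047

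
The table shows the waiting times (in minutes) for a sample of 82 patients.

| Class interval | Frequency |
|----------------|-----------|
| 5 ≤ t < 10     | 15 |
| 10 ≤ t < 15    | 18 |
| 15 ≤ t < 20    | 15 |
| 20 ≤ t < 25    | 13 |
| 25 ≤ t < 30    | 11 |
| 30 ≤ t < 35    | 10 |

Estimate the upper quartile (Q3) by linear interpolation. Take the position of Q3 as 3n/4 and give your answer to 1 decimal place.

25.2

Cumulative frequencies: 15, 33, 48, 61, 72, 82
n = 82; position = 3n/4 = 61.5.
This falls in the class 25 ≤ t < 30: L = 25, F = 61, f = 11, h = 5.
Upper quartile ≈ 25 + ((61.5 − 61) / 11) × 5 = 25.2273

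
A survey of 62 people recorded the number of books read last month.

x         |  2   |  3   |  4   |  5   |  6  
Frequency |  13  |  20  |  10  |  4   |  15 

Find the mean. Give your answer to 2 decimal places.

3.81

Values: 2, 3, 4, 5, 6
Σfx = 13×2 + 20×3 + 10×4 + 4×5 + 15×6 = 236
n = Σf = 62
Mean = 236 / 62 = 3.8065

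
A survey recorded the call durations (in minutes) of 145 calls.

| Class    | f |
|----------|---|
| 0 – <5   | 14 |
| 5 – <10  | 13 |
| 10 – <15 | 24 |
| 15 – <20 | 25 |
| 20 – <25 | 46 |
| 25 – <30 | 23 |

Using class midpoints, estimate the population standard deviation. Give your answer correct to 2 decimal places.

Midpoints: 2.5, 7.5, 12.5, 17.5, 22.5, 27.5
n = 145, Σfm = 2537.5, mean = 17.5000
Σfm² = 52906.25
Σf(m − x̄)² = Σfm² − (Σfm)²/n = 52906.25 − 2537.5²/145 = 8500.0000
Population variance = 8500.0000 / 145 = 58.6207
Standard deviation = √58.6207 = 7.6564

7.66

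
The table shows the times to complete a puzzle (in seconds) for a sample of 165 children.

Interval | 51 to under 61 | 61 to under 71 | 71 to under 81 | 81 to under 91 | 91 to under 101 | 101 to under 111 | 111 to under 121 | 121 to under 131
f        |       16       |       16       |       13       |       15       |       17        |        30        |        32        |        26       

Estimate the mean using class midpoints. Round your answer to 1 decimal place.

Midpoints: 56, 66, 76, 86, 96, 106, 116, 126
Σfm = 16×56 + 16×66 + 13×76 + 15×86 + 17×96 + 30×106 + 32×116 + 26×126 = 16030
n = Σf = 165
Mean = 16030 / 165 = 97.1515

97.2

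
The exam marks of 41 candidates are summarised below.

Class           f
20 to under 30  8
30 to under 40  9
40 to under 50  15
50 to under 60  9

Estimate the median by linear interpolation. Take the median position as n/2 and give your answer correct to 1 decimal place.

42.3

Cumulative frequencies: 8, 17, 32, 41
n = 41; position = n/2 = 20.5.
This falls in the class 40 to under 50: L = 40, F = 17, f = 15, h = 10.
Median ≈ 40 + ((20.5 − 17) / 15) × 10 = 42.3333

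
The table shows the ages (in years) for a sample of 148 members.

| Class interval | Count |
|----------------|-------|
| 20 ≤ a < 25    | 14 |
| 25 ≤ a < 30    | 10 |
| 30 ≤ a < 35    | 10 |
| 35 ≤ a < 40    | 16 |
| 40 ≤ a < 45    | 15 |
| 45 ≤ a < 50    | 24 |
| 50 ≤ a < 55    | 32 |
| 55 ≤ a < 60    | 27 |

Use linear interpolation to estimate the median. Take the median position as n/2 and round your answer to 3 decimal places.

Cumulative frequencies: 14, 24, 34, 50, 65, 89, 121, 148
n = 148; position = n/2 = 74.
This falls in the class 45 ≤ a < 50: L = 45, F = 65, f = 24, h = 5.
Median ≈ 45 + ((74 − 65) / 24) × 5 = 46.8750

46.875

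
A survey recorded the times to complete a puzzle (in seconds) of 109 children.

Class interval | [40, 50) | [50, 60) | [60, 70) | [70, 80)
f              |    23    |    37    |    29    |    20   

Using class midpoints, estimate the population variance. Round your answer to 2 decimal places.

103.29

Midpoints: 45, 55, 65, 75
n = 109, Σfm = 6455, mean = 59.2202
Σfm² = 393525
Σf(m − x̄)² = Σfm² − (Σfm)²/n = 393525 − 6455²/109 = 11258.7156
Population variance = 11258.7156 / 109 = 103.2910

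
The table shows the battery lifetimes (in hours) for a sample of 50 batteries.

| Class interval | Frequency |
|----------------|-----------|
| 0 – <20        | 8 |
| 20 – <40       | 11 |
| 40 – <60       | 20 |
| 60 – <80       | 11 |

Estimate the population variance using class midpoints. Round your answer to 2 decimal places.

Midpoints: 10, 30, 50, 70
n = 50, Σfm = 2180, mean = 43.6000
Σfm² = 114600
Σf(m − x̄)² = Σfm² − (Σfm)²/n = 114600 − 2180²/50 = 19552.0000
Population variance = 19552.0000 / 50 = 391.0400

391.04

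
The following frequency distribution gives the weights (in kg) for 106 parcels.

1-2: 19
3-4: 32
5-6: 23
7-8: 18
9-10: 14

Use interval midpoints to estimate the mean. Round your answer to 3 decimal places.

Midpoints: 1.5, 3.5, 5.5, 7.5, 9.5
Σfm = 19×1.5 + 32×3.5 + 23×5.5 + 18×7.5 + 14×9.5 = 535
n = Σf = 106
Mean = 535 / 106 = 5.0472

5.047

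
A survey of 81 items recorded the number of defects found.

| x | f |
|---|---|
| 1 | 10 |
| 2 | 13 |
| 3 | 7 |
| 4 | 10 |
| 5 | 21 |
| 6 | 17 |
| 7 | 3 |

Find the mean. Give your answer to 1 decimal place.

4.0

Values: 1, 2, 3, 4, 5, 6, 7
Σfx = 10×1 + 13×2 + 7×3 + 10×4 + 21×5 + 17×6 + 3×7 = 325
n = Σf = 81
Mean = 325 / 81 = 4.0123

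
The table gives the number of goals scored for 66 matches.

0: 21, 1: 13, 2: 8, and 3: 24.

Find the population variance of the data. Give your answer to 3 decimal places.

Values: 0, 1, 2, 3
n = 66, Σfx = 101, mean = 1.5303
Σfx² = 261
Σf(x − x̄)² = Σfx² − (Σfx)²/n = 261 − 101²/66 = 106.4394
Population variance = 106.4394 / 66 = 1.6127

1.613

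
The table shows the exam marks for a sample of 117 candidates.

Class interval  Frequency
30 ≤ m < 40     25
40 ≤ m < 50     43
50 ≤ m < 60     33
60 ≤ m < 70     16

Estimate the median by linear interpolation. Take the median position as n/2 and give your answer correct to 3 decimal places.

Cumulative frequencies: 25, 68, 101, 117
n = 117; position = n/2 = 58.5.
This falls in the class 40 ≤ m < 50: L = 40, F = 25, f = 43, h = 10.
Median ≈ 40 + ((58.5 − 25) / 43) × 10 = 47.7907

47.791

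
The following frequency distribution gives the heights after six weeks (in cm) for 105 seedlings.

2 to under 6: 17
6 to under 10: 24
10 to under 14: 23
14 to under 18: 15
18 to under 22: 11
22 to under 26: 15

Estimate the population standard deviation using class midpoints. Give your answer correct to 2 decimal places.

6.54

Midpoints: 4, 8, 12, 16, 20, 24
n = 105, Σfm = 1356, mean = 12.9143
Σfm² = 22000
Σf(m − x̄)² = Σfm² − (Σfm)²/n = 22000 − 1356²/105 = 4488.2286
Population variance = 4488.2286 / 105 = 42.7450
Standard deviation = √42.7450 = 6.5380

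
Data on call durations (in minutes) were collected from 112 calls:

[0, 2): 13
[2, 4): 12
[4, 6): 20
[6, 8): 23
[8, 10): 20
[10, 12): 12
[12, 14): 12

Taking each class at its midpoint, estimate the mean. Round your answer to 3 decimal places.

6.946

Midpoints: 1, 3, 5, 7, 9, 11, 13
Σfm = 13×1 + 12×3 + 20×5 + 23×7 + 20×9 + 12×11 + 12×13 = 778
n = Σf = 112
Mean = 778 / 112 = 6.9464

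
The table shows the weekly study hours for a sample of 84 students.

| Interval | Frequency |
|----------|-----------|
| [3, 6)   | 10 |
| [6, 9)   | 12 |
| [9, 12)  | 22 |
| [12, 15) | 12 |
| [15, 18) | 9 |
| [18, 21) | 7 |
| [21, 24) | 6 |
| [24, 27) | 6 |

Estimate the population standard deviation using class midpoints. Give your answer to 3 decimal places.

Midpoints: 4.5, 7.5, 10.5, 13.5, 16.5, 19.5, 22.5, 25.5
n = 84, Σfm = 1101, mean = 13.1071
Σfm² = 17541
Σf(m − x̄)² = Σfm² − (Σfm)²/n = 17541 − 1101²/84 = 3110.0357
Population variance = 3110.0357 / 84 = 37.0242
Standard deviation = √37.0242 = 6.0848

6.085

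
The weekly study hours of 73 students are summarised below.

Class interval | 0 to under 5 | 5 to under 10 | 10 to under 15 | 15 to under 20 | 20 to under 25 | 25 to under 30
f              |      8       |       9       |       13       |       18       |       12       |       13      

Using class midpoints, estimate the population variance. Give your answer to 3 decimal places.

Midpoints: 2.5, 7.5, 12.5, 17.5, 22.5, 27.5
n = 73, Σfm = 1192.5, mean = 16.3356
Σfm² = 24006.25
Σf(m − x̄)² = Σfm² − (Σfm)²/n = 24006.25 − 1192.5²/73 = 4526.0274
Population variance = 4526.0274 / 73 = 62.0004

62.000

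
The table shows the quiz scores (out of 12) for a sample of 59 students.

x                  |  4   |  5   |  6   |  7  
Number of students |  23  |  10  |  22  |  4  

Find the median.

5

Cumulative frequencies: 23, 33, 55, 59
n = 59, so the median is the value in position (n+1)/2 = 30.
Position 30 falls at value 5.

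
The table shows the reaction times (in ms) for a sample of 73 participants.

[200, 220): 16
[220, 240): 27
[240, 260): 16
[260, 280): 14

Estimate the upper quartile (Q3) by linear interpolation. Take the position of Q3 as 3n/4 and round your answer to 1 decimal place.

254.7

Cumulative frequencies: 16, 43, 59, 73
n = 73; position = 3n/4 = 54.75.
This falls in the class [240, 260): L = 240, F = 43, f = 16, h = 20.
Upper quartile ≈ 240 + ((54.75 − 43) / 16) × 20 = 254.6875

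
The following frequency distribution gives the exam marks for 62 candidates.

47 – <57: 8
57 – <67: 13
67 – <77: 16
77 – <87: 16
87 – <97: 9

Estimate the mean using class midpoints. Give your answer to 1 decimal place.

72.8

Midpoints: 52, 62, 72, 82, 92
Σfm = 8×52 + 13×62 + 16×72 + 16×82 + 9×92 = 4514
n = Σf = 62
Mean = 4514 / 62 = 72.8065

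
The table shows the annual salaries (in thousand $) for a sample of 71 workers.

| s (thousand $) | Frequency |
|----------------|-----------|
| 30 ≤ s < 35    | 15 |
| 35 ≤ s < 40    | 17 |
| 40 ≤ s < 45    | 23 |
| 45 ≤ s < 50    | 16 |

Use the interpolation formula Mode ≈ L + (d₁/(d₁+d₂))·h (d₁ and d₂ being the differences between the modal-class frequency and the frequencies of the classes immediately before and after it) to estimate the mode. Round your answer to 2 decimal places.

42.31

Modal class: 40 ≤ s < 45 (highest frequency 23).
d₁ = 23 − 17 = 6, d₂ = 23 − 16 = 7
Mode ≈ 40 + (6/(6+7)) × 5 = 40 + 2.3077 = 42.3077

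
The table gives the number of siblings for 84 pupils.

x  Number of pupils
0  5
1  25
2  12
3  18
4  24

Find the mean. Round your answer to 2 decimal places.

2.37

Values: 0, 1, 2, 3, 4
Σfx = 5×0 + 25×1 + 12×2 + 18×3 + 24×4 = 199
n = Σf = 84
Mean = 199 / 84 = 2.3690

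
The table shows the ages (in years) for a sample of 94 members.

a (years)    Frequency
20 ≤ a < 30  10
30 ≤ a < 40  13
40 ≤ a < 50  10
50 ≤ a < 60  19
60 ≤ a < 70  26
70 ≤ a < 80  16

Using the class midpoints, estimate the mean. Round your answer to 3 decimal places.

Midpoints: 25, 35, 45, 55, 65, 75
Σfm = 10×25 + 13×35 + 10×45 + 19×55 + 26×65 + 16×75 = 5090
n = Σf = 94
Mean = 5090 / 94 = 54.1489

54.149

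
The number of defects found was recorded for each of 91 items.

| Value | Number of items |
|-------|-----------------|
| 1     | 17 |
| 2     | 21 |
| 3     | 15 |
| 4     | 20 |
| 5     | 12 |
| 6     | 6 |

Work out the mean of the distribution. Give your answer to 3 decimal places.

Values: 1, 2, 3, 4, 5, 6
Σfx = 17×1 + 21×2 + 15×3 + 20×4 + 12×5 + 6×6 = 280
n = Σf = 91
Mean = 280 / 91 = 3.0769

3.077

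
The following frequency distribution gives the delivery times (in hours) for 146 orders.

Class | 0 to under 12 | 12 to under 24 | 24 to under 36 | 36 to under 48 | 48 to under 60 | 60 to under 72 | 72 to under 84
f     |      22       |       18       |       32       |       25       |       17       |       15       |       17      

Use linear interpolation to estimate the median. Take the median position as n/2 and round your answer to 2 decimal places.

36.48

Cumulative frequencies: 22, 40, 72, 97, 114, 129, 146
n = 146; position = n/2 = 73.
This falls in the class 36 to under 48: L = 36, F = 72, f = 25, h = 12.
Median ≈ 36 + ((73 − 72) / 25) × 12 = 36.4800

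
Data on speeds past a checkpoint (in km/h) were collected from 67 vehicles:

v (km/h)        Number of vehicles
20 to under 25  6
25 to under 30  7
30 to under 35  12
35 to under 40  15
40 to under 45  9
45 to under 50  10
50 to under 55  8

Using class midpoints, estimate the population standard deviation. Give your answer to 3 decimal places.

8.932

Midpoints: 22.5, 27.5, 32.5, 37.5, 42.5, 47.5, 52.5
n = 67, Σfm = 2557.5, mean = 38.1716
Σfm² = 102968.75
Σf(m − x̄)² = Σfm² − (Σfm)²/n = 102968.75 − 2557.5²/67 = 5344.7761
Population variance = 5344.7761 / 67 = 79.7728
Standard deviation = √79.7728 = 8.9316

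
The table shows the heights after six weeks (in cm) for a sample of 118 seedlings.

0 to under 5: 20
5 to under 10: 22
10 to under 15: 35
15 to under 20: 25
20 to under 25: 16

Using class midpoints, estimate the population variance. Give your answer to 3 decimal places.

40.421

Midpoints: 2.5, 7.5, 12.5, 17.5, 22.5
n = 118, Σfm = 1450, mean = 12.2881
Σfm² = 22587.5
Σf(m − x̄)² = Σfm² − (Σfm)²/n = 22587.5 − 1450²/118 = 4769.7034
Population variance = 4769.7034 / 118 = 40.4212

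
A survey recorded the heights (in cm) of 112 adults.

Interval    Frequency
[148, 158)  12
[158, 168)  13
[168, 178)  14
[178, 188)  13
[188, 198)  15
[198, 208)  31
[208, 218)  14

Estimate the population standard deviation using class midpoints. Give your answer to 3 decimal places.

Midpoints: 153, 163, 173, 183, 193, 203, 213
n = 112, Σfm = 20926, mean = 186.8393
Σfm² = 3952048
Σf(m − x̄)² = Σfm² − (Σfm)²/n = 3952048 − 20926²/112 = 42249.1071
Population variance = 42249.1071 / 112 = 377.2242
Standard deviation = √377.2242 = 19.4223

19.422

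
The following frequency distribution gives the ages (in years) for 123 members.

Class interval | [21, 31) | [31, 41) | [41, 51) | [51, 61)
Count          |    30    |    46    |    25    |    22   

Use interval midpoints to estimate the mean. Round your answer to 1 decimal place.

39.2

Midpoints: 26, 36, 46, 56
Σfm = 30×26 + 46×36 + 25×46 + 22×56 = 4818
n = Σf = 123
Mean = 4818 / 123 = 39.1707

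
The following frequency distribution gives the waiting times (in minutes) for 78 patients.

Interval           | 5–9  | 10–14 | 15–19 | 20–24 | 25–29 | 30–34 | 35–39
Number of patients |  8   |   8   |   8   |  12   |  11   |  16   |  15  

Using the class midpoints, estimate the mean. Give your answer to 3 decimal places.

24.564

Midpoints: 7, 12, 17, 22, 27, 32, 37
Σfm = 8×7 + 8×12 + 8×17 + 12×22 + 11×27 + 16×32 + 15×37 = 1916
n = Σf = 78
Mean = 1916 / 78 = 24.5641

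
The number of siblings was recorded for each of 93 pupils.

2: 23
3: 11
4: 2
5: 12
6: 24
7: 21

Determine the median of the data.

Cumulative frequencies: 23, 34, 36, 48, 72, 93
n = 93, so the median is the value in position (n+1)/2 = 47.
Position 47 falls at value 5.

5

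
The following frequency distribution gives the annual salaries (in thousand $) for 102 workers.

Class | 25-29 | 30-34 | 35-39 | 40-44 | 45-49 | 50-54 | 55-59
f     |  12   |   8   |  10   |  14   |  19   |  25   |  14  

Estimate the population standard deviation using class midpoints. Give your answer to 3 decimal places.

9.542

Midpoints: 27, 32, 37, 42, 47, 52, 57
n = 102, Σfm = 4529, mean = 44.4020
Σfm² = 210383
Σf(m − x̄)² = Σfm² − (Σfm)²/n = 210383 − 4529²/102 = 9286.5196
Population variance = 9286.5196 / 102 = 91.0443
Standard deviation = √91.0443 = 9.5417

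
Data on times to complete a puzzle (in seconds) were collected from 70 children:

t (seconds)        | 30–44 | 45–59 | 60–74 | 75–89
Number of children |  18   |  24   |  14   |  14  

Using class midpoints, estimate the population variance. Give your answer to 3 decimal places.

256.408

Midpoints: 37, 52, 67, 82
n = 70, Σfm = 4000, mean = 57.1429
Σfm² = 246520
Σf(m − x̄)² = Σfm² − (Σfm)²/n = 246520 − 4000²/70 = 17948.5714
Population variance = 17948.5714 / 70 = 256.4082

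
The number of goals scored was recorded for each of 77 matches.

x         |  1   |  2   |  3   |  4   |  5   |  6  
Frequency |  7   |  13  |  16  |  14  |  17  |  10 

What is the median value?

4

Cumulative frequencies: 7, 20, 36, 50, 67, 77
n = 77, so the median is the value in position (n+1)/2 = 39.
Position 39 falls at value 4.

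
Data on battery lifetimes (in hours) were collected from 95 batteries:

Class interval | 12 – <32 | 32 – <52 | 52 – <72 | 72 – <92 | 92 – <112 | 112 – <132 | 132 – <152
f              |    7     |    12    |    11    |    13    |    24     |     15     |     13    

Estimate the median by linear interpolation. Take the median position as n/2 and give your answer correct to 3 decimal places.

Cumulative frequencies: 7, 19, 30, 43, 67, 82, 95
n = 95; position = n/2 = 47.5.
This falls in the class 92 – <112: L = 92, F = 43, f = 24, h = 20.
Median ≈ 92 + ((47.5 − 43) / 24) × 20 = 95.7500

95.750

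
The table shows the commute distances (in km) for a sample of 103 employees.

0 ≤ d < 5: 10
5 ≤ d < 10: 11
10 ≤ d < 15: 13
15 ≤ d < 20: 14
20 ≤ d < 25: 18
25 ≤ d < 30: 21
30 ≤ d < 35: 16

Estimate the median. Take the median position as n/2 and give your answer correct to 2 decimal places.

20.97

Cumulative frequencies: 10, 21, 34, 48, 66, 87, 103
n = 103; position = n/2 = 51.5.
This falls in the class 20 ≤ d < 25: L = 20, F = 48, f = 18, h = 5.
Median ≈ 20 + ((51.5 − 48) / 18) × 5 = 20.9722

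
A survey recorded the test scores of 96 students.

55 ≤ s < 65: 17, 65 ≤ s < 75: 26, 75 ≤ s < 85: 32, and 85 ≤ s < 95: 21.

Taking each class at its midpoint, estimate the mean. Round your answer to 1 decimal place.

75.9

Midpoints: 60, 70, 80, 90
Σfm = 17×60 + 26×70 + 32×80 + 21×90 = 7290
n = Σf = 96
Mean = 7290 / 96 = 75.9375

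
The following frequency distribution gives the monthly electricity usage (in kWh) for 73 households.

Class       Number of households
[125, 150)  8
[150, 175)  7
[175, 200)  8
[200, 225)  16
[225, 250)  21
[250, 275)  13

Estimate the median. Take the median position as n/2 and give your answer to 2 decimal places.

221.09

Cumulative frequencies: 8, 15, 23, 39, 60, 73
n = 73; position = n/2 = 36.5.
This falls in the class [200, 225): L = 200, F = 23, f = 16, h = 25.
Median ≈ 200 + ((36.5 − 23) / 16) × 25 = 221.0938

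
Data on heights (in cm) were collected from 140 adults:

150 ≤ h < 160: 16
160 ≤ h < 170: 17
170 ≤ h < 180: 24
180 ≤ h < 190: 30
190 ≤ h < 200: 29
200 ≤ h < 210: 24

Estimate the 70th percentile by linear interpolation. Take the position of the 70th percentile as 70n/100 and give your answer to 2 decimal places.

193.79

Cumulative frequencies: 16, 33, 57, 87, 116, 140
n = 140; position = 70n/100 = 98.
This falls in the class 190 ≤ h < 200: L = 190, F = 87, f = 29, h = 10.
70th percentile ≈ 190 + ((98 − 87) / 29) × 10 = 193.7931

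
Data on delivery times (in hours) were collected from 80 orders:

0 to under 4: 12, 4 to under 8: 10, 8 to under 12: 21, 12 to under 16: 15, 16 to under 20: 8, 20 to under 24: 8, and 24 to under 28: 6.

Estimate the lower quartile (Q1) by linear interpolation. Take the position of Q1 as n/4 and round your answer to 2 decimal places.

7.20

Cumulative frequencies: 12, 22, 43, 58, 66, 74, 80
n = 80; position = n/4 = 20.
This falls in the class 4 to under 8: L = 4, F = 12, f = 10, h = 4.
Lower quartile ≈ 4 + ((20 − 12) / 10) × 4 = 7.2000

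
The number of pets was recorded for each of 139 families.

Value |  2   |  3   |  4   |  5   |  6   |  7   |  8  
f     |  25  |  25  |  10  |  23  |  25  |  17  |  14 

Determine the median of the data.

Cumulative frequencies: 25, 50, 60, 83, 108, 125, 139
n = 139, so the median is the value in position (n+1)/2 = 70.
Position 70 falls at value 5.

5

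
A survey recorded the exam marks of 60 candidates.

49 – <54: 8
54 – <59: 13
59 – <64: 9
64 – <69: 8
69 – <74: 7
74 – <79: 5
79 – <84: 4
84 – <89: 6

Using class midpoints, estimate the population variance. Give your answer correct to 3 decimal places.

121.417

Midpoints: 51.5, 56.5, 61.5, 66.5, 71.5, 76.5, 81.5, 86.5
n = 60, Σfm = 3960, mean = 66.0000
Σfm² = 268645
Σf(m − x̄)² = Σfm² − (Σfm)²/n = 268645 − 3960²/60 = 7285.0000
Population variance = 7285.0000 / 60 = 121.4167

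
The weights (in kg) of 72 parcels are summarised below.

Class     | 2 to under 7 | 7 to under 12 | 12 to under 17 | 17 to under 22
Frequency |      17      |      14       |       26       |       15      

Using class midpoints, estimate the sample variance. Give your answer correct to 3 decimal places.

28.829

Midpoints: 4.5, 9.5, 14.5, 19.5
n = 72, Σfm = 879, mean = 12.2083
Σfm² = 12778
Σf(m − x̄)² = Σfm² − (Σfm)²/n = 12778 − 879²/72 = 2046.8750
Sample variance = 2046.8750 / 71 = 28.8292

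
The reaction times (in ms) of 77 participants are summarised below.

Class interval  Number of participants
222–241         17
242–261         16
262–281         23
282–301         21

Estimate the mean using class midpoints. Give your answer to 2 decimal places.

263.97

Midpoints: 231.5, 251.5, 271.5, 291.5
Σfm = 17×231.5 + 16×251.5 + 23×271.5 + 21×291.5 = 20325.5
n = Σf = 77
Mean = 20325.5 / 77 = 263.9675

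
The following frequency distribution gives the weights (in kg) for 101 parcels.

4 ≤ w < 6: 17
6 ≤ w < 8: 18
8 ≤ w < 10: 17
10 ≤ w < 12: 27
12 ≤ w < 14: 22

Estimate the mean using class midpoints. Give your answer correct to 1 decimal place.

Midpoints: 5, 7, 9, 11, 13
Σfm = 17×5 + 18×7 + 17×9 + 27×11 + 22×13 = 947
n = Σf = 101
Mean = 947 / 101 = 9.3762

9.4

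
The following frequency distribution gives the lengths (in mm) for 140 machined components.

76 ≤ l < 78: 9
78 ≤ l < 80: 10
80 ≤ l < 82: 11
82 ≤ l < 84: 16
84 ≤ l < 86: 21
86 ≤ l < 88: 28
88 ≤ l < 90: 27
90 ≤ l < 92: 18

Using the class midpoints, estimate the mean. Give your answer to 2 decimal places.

85.46

Midpoints: 77, 79, 81, 83, 85, 87, 89, 91
Σfm = 9×77 + 10×79 + 11×81 + 16×83 + 21×85 + 28×87 + 27×89 + 18×91 = 11964
n = Σf = 140
Mean = 11964 / 140 = 85.4571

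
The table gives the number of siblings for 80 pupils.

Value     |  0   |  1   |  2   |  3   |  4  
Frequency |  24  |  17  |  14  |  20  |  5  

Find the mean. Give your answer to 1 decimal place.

Values: 0, 1, 2, 3, 4
Σfx = 24×0 + 17×1 + 14×2 + 20×3 + 5×4 = 125
n = Σf = 80
Mean = 125 / 80 = 1.5625

1.6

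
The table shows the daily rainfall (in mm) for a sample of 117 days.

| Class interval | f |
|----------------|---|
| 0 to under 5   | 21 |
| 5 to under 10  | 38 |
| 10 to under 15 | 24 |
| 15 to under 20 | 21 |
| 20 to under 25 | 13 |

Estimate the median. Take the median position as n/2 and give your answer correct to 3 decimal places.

9.934

Cumulative frequencies: 21, 59, 83, 104, 117
n = 117; position = n/2 = 58.5.
This falls in the class 5 to under 10: L = 5, F = 21, f = 38, h = 5.
Median ≈ 5 + ((58.5 − 21) / 38) × 5 = 9.9342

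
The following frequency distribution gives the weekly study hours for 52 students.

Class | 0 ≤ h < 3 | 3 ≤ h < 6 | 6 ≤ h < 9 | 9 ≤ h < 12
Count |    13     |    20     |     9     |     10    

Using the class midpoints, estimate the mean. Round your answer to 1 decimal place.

Midpoints: 1.5, 4.5, 7.5, 10.5
Σfm = 13×1.5 + 20×4.5 + 9×7.5 + 10×10.5 = 282
n = Σf = 52
Mean = 282 / 52 = 5.4231

5.4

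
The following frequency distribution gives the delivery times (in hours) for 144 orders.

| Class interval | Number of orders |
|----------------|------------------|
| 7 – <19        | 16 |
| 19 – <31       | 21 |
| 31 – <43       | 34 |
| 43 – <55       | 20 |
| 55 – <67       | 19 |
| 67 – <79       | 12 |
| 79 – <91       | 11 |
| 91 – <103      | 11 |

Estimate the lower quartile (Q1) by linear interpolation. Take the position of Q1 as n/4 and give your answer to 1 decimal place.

30.4

Cumulative frequencies: 16, 37, 71, 91, 110, 122, 133, 144
n = 144; position = n/4 = 36.
This falls in the class 19 – <31: L = 19, F = 16, f = 21, h = 12.
Lower quartile ≈ 19 + ((36 − 16) / 21) × 12 = 30.4286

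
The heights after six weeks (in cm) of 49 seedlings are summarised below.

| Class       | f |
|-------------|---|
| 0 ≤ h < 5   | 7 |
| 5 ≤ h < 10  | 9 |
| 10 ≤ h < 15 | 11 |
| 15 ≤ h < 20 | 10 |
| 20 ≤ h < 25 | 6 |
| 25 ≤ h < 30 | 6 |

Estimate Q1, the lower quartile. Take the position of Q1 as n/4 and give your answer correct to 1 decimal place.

Cumulative frequencies: 7, 16, 27, 37, 43, 49
n = 49; position = n/4 = 12.25.
This falls in the class 5 ≤ h < 10: L = 5, F = 7, f = 9, h = 5.
Lower quartile ≈ 5 + ((12.25 − 7) / 9) × 5 = 7.9167

7.9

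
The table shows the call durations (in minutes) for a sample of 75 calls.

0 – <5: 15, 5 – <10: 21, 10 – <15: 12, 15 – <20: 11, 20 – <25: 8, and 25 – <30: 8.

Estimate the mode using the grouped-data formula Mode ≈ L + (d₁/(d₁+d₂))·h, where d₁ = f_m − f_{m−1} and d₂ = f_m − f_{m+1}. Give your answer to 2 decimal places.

7.00

Modal class: 5 – <10 (highest frequency 21).
d₁ = 21 − 15 = 6, d₂ = 21 − 12 = 9
Mode ≈ 5 + (6/(6+9)) × 5 = 5 + 2.0000 = 7.0000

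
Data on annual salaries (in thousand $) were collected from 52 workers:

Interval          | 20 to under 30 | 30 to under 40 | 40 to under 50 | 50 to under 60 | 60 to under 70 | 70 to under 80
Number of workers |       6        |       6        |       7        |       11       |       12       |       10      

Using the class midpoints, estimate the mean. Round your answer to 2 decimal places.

Midpoints: 25, 35, 45, 55, 65, 75
Σfm = 6×25 + 6×35 + 7×45 + 11×55 + 12×65 + 10×75 = 2810
n = Σf = 52
Mean = 2810 / 52 = 54.0385

54.04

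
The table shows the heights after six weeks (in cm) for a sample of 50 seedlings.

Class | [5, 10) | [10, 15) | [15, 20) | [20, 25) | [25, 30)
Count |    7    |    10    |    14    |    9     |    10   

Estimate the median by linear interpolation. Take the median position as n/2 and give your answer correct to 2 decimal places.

17.86

Cumulative frequencies: 7, 17, 31, 40, 50
n = 50; position = n/2 = 25.
This falls in the class [15, 20): L = 15, F = 17, f = 14, h = 5.
Median ≈ 15 + ((25 − 17) / 14) × 5 = 17.8571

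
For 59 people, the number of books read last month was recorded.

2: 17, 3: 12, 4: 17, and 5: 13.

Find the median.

4

Cumulative frequencies: 17, 29, 46, 59
n = 59, so the median is the value in position (n+1)/2 = 30.
Position 30 falls at value 4.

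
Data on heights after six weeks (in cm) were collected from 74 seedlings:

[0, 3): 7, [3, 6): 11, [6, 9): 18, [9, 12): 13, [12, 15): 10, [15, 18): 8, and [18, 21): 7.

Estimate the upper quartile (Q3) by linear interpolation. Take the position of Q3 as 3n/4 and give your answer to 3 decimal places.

Cumulative frequencies: 7, 18, 36, 49, 59, 67, 74
n = 74; position = 3n/4 = 55.5.
This falls in the class [12, 15): L = 12, F = 49, f = 10, h = 3.
Upper quartile ≈ 12 + ((55.5 − 49) / 10) × 3 = 13.9500

13.950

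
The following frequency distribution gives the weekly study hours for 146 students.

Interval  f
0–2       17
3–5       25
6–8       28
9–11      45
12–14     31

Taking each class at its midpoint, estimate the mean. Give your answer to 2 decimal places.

Midpoints: 1, 4, 7, 10, 13
Σfm = 17×1 + 25×4 + 28×7 + 45×10 + 31×13 = 1166
n = Σf = 146
Mean = 1166 / 146 = 7.9863

7.99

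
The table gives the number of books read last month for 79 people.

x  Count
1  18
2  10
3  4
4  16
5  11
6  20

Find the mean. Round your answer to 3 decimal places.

3.658

Values: 1, 2, 3, 4, 5, 6
Σfx = 18×1 + 10×2 + 4×3 + 16×4 + 11×5 + 20×6 = 289
n = Σf = 79
Mean = 289 / 79 = 3.6582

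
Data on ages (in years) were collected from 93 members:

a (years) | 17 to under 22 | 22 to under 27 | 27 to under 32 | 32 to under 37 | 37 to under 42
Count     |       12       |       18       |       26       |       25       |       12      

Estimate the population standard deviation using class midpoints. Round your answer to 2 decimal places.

6.10

Midpoints: 19.5, 24.5, 29.5, 34.5, 39.5
n = 93, Σfm = 2778.5, mean = 29.8763
Σfm² = 86473.25
Σf(m − x̄)² = Σfm² − (Σfm)²/n = 86473.25 − 2778.5²/93 = 3461.8280
Population variance = 3461.8280 / 93 = 37.2240
Standard deviation = √37.2240 = 6.1011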